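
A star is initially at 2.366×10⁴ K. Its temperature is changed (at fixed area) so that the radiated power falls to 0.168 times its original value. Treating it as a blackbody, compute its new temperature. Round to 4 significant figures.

P ∝ T⁴, so T₂/T₁ = (P₂/P₁)^(1/4) = (0.168)^(1/4) = 0.640217.
T₂ = 2.366×10⁴ × 0.640217 = 1.515×10⁴ K.

T₂ ≈ 1.515×10⁴ K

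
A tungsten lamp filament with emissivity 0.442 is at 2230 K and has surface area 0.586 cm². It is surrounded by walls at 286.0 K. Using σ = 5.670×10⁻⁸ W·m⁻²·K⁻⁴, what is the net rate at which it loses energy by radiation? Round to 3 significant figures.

Net loss ≈ 36.3 W

Area A = 0.586 cm² = 5.86×10⁻⁵ m².
Net radiated power P_net = εσA(T⁴ − T₀⁴) = 0.442×5.670×10⁻⁸×5.86×10⁻⁵×(2230⁴ − 286.0⁴).
T⁴ − T₀⁴ = 2.47297×10¹³ − 6.69059×10⁹ = 2.47230×10¹³ K⁴, so P_net = 36.3 W.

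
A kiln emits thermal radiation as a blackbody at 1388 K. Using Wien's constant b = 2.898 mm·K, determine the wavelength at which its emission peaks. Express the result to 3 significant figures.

Wien's displacement law: λ_max = b/T = (2.898×10⁻³ m·K)/(1388 K) = 2.088×10⁻⁶ m.
That is 2.09×10³ nm, in the infrared range.

λ_max ≈ 2.09×10³ nm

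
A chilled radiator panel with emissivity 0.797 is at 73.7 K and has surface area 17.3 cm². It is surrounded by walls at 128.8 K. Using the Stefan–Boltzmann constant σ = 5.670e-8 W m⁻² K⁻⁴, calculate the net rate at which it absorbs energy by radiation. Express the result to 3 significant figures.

Net gain ≈ 0.0192 W

Area A = 17.3 cm² = 1.73×10⁻³ m².
Net radiated power P_net = εσA(T⁴ − T₀⁴) = 0.797×5.670×10⁻⁸×1.73×10⁻³×(73.7⁴ − 128.8⁴).
T⁴ − T₀⁴ = 2.95033×10⁷ − 2.75210×10⁸ = -2.45707×10⁸ K⁴, so P_net = -0.0192 W — negative, meaning a net gain of 0.0192 W.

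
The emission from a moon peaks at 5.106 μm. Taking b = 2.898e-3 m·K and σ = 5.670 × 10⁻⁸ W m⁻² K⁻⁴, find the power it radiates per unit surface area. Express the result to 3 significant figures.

Wien's law: T = b/λ_max = 2.898×10⁻³/5.106×10⁻⁶ = 567.568 K.
Then I = σT⁴ = 5.670×10⁻⁸×(567.568)⁴ = 5.88×10³ W/m².

I ≈ 5.88×10³ W/m²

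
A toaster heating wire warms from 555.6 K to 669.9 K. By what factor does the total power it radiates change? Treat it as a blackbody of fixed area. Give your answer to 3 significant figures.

P₂/P₁ ≈ 2.11

P ∝ T⁴, so P₂/P₁ = (T₂/T₁)⁴ = (669.9/555.6)⁴ = (1.20572)⁴ = 2.11.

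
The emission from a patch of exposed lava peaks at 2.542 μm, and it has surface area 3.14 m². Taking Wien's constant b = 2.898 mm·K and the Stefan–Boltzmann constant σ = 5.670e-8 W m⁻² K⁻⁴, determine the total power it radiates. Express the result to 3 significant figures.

Wien's law: T = b/λ_max = 2.898×10⁻³/2.542×10⁻⁶ = 1140.05 K.
Area A = 3.14 m².
Then P = σAT⁴ = 5.670×10⁻⁸×3.14×(1140.05)⁴ = 3.01×10⁵ W.

P ≈ 3.01×10⁵ W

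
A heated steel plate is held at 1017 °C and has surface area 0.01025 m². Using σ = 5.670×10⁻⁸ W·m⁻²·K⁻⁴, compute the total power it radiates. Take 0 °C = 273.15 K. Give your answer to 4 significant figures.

P ≈ 1610 W

T = 1017 °C + 273.15 = 1290.15 K.
Area A = 0.01025 m².
P = σAT⁴ = 5.670×10⁻⁸ × 0.01025 × (1290.15)⁴ = 1610 W.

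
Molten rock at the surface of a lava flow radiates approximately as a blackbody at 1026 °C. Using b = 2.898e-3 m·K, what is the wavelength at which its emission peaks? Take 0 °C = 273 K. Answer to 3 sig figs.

λ_max ≈ 2.23×10³ nm

T = 1026 °C + 273 = 1299 K.
Wien's displacement law: λ_max = b/T = (2.898×10⁻³ m·K)/(1299 K) = 2.231×10⁻⁶ m.
That is 2.23×10³ nm, in the infrared range.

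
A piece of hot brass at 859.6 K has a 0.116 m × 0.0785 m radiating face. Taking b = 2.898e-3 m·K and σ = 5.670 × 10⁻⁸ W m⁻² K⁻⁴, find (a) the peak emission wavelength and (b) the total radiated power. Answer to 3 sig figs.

(a) λ_max = b/T = 2.898×10⁻³/859.6 = 3.371×10⁻⁶ m = 3.37 μm.
Area A = 0.116 × 0.0785 = 9.106×10⁻³ m².
(b) P = σAT⁴ = 5.670×10⁻⁸×9.106×10⁻³×(859.6)⁴ = 282 W.

λ_max ≈ 3.37 μm; P ≈ 282 W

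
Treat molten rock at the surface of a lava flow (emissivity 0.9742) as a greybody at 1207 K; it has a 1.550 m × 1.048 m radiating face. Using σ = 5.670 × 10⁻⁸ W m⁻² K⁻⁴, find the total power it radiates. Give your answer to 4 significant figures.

Area A = 1.550 × 1.048 = 1.6244 m².
P = εσAT⁴ = 0.9742 × 5.670×10⁻⁸ × 1.6244 × (1207)⁴ = 1.904×10⁵ W.

P ≈ 1.904×10⁵ W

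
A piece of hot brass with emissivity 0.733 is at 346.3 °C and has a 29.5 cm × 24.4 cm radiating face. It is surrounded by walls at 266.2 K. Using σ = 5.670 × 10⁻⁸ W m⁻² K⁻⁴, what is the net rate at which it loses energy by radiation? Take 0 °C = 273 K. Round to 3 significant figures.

Net loss ≈ 425 W

T = 346.3 °C + 273 = 619.3 K.
Area A = 0.295 × 0.244 = 0.07198 m².
Net radiated power P_net = εσA(T⁴ − T₀⁴) = 0.733×5.670×10⁻⁸×0.07198×(619.3⁴ − 266.2⁴).
T⁴ − T₀⁴ = 1.47097×10¹¹ − 5.02149×10⁹ = 1.42076×10¹¹ K⁴, so P_net = 425 W.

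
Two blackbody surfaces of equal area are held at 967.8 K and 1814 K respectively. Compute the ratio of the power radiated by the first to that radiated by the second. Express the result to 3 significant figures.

P₁/P₂ ≈ 0.0810

With equal areas, P₁/P₂ = (T₁/T₂)⁴ = (967.8/1814)⁴ = 0.0810.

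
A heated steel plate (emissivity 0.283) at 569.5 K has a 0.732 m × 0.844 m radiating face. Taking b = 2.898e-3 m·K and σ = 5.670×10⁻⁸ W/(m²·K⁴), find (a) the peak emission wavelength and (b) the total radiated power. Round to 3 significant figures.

λ_max ≈ 5.09 μm; P ≈ 1.04×10³ W

(a) λ_max = b/T = 2.898×10⁻³/569.5 = 5.089×10⁻⁶ m = 5.09 μm.
Area A = 0.732 × 0.844 = 0.617808 m².
(b) P = εσAT⁴ = 0.283×5.670×10⁻⁸×0.617808×(569.5)⁴ = 1.04×10³ W.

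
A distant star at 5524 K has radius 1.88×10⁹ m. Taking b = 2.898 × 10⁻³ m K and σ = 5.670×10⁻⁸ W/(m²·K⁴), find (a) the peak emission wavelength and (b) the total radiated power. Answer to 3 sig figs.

λ_max ≈ 525 nm; P ≈ 2.34×10²⁷ W

(a) λ_max = b/T = 2.898×10⁻³/5524 = 5.246×10⁻⁷ m = 525 nm.
Surface area A = 4πR² = 4π(1.88×10⁹ m)² = 4.44146×10¹⁹ m².
(b) P = σAT⁴ = 5.670×10⁻⁸×4.44146×10¹⁹×(5524)⁴ = 2.34×10²⁷ W.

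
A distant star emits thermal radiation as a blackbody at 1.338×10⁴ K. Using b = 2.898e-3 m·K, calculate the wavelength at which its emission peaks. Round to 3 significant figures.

λ_max ≈ 217 nm

Wien's displacement law: λ_max = b/T = (2.898×10⁻³ m·K)/(1.338×10⁴ K) = 2.166×10⁻⁷ m.
That is 217 nm, in the ultraviolet range.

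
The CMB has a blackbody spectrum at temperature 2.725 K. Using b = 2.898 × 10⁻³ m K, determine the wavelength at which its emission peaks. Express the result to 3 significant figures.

λ_max ≈ 1.06×10⁻³ m

Wien's displacement law: λ_max = b/T = (2.898×10⁻³ m·K)/(2.725 K) = 1.063×10⁻³ m.
That is 1.06×10⁻³ m, in the microwave range.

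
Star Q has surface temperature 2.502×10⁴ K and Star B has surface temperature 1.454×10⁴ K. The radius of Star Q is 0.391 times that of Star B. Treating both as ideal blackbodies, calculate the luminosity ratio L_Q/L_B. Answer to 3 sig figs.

L ∝ R²T⁴, so L_Q/L_B = (R_Q/R_B)²(T_Q/T_B)⁴ = (0.391)² × (2.502×10⁴/1.454×10⁴)⁴ = 0.152881 × 8.76782 = 1.34.

L_Q/L_B ≈ 1.34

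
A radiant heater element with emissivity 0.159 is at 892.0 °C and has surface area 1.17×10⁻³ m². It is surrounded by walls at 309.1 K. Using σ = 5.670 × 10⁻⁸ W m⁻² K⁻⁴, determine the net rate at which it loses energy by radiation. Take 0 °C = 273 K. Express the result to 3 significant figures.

Net loss ≈ 19.3 W

T = 892.0 °C + 273 = 1165.0 K.
Area A = 1.17×10⁻³ m².
Net radiated power P_net = εσA(T⁴ − T₀⁴) = 0.159×5.670×10⁻⁸×1.17×10⁻³×(1165.0⁴ − 309.1⁴).
T⁴ − T₀⁴ = 1.84206×10¹² − 9.12843×10⁹ = 1.83293×10¹² K⁴, so P_net = 19.3 W.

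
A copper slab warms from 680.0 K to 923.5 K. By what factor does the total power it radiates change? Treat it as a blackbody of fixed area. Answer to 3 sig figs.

P₂/P₁ ≈ 3.40

P ∝ T⁴, so P₂/P₁ = (T₂/T₁)⁴ = (923.5/680.0)⁴ = (1.35809)⁴ = 3.40.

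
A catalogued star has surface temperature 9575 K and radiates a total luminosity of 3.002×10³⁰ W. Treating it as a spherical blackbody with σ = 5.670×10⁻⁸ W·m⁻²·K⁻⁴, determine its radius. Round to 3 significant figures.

L = 4πR²σT⁴ ⇒ R = √(L/(4πσT⁴)).
σT⁴ = 4.76583×10⁸ W/m², so R = √(3.002×10³⁰/(4π×4.76583×10⁸)) = 2.24×10¹⁰ m.

R ≈ 2.24×10¹⁰ m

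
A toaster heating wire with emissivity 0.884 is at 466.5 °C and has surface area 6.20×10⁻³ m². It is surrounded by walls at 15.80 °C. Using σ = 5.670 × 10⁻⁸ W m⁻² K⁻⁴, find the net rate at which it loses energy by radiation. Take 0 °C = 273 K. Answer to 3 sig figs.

T = 466.5 °C + 273 = 739.5 K.
Surroundings: T = 15.80 °C + 273 = 288.80 K.
Area A = 6.20×10⁻³ m².
Net radiated power P_net = εσA(T⁴ − T₀⁴) = 0.884×5.670×10⁻⁸×6.20×10⁻³×(739.5⁴ − 288.80⁴).
T⁴ − T₀⁴ = 2.99056×10¹¹ − 6.95647×10⁹ = 2.92100×10¹¹ K⁴, so P_net = 90.8 W.

Net loss ≈ 90.8 W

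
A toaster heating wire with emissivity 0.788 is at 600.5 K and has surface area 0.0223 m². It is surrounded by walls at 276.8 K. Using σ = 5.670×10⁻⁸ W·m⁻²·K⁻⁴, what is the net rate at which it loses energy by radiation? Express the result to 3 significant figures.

Net loss ≈ 124 W

Area A = 0.0223 m².
Net radiated power P_net = εσA(T⁴ − T₀⁴) = 0.788×5.670×10⁻⁸×0.0223×(600.5⁴ − 276.8⁴).
T⁴ − T₀⁴ = 1.30033×10¹¹ − 5.87035×10⁹ = 1.24163×10¹¹ K⁴, so P_net = 124 W.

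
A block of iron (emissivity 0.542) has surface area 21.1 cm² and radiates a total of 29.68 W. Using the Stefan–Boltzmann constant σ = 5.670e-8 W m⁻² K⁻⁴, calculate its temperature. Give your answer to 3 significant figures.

Area A = 21.1 cm² = 2.11×10⁻³ m².
P = εσAT⁴ ⇒ T = (P/(εσA))^(1/4) = (29.68/(0.542×5.670×10⁻⁸×2.11×10⁻³))^(1/4) = 823 K.

T ≈ 823 K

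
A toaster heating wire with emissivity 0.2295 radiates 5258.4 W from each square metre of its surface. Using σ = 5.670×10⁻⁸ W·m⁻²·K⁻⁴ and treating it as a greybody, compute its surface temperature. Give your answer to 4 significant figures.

I = εσT⁴, so T = (I/εσ)^(1/4) = (5258.4/(0.2295×5.670×10⁻⁸))^(1/4) = 797.3 K.

T ≈ 797.3 K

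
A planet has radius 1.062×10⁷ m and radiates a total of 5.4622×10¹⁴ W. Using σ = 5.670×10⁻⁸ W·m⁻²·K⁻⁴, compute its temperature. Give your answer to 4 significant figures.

Surface area A = 4πR² = 4π(1.062×10⁷ m)² = 1.41729×10¹⁵ m².
P = σAT⁴ ⇒ T = (P/(σA))^(1/4) = (5.4622×10¹⁴/(5.670×10⁻⁸×1.41729×10¹⁵))^(1/4) = 51.06 K.

T ≈ 51.06 K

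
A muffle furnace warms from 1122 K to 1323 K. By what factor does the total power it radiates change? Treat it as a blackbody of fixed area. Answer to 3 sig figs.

P₂/P₁ ≈ 1.93

P ∝ T⁴, so P₂/P₁ = (T₂/T₁)⁴ = (1323/1122)⁴ = (1.17914)⁴ = 1.93.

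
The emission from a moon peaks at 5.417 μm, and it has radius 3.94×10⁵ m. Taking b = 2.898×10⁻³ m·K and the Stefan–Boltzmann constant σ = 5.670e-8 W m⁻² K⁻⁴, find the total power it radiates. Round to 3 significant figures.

P ≈ 9.06×10¹⁵ W

Wien's law: T = b/λ_max = 2.898×10⁻³/5.417×10⁻⁶ = 534.982 K.
Surface area A = 4πR² = 4π(3.94×10⁵ m)² = 1.95075×10¹² m².
Then P = σAT⁴ = 5.670×10⁻⁸×1.95075×10¹²×(534.982)⁴ = 9.06×10¹⁵ W.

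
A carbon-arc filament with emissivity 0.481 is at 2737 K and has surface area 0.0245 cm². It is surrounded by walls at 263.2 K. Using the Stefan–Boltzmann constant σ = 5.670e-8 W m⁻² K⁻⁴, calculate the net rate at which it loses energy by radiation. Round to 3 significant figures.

Net loss ≈ 3.75 W

Area A = 0.0245 cm² = 2.45×10⁻⁶ m².
Net radiated power P_net = εσA(T⁴ − T₀⁴) = 0.481×5.670×10⁻⁸×2.45×10⁻⁶×(2737⁴ − 263.2⁴).
T⁴ − T₀⁴ = 5.61176×10¹³ − 4.79892×10⁹ = 5.61128×10¹³ K⁴, so P_net = 3.75 W.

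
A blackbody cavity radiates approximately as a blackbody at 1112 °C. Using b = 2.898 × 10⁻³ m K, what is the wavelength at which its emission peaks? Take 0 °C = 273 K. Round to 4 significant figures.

λ_max ≈ 2.092 μm

T = 1112 °C + 273 = 1385 K.
Wien's displacement law: λ_max = b/T = (2.898×10⁻³ m·K)/(1385 K) = 2.0924×10⁻⁶ m.
That is 2.092 μm, in the infrared range.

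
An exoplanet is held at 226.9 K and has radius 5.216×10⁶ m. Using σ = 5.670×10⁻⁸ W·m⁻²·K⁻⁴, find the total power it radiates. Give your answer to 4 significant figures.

Surface area A = 4πR² = 4π(5.216×10⁶ m)² = 3.41889×10¹⁴ m².
P = σAT⁴ = 5.670×10⁻⁸ × 3.41889×10¹⁴ × (226.9)⁴ = 5.138×10¹⁶ W.

P ≈ 5.138×10¹⁶ W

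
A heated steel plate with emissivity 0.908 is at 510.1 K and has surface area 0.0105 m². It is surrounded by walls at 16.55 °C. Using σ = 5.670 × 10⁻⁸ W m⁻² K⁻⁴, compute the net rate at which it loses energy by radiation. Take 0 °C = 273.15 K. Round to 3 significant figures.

Net loss ≈ 32.8 W

Surroundings: T = 16.55 °C + 273.15 = 289.70 K.
Area A = 0.0105 m².
Net radiated power P_net = εσA(T⁴ − T₀⁴) = 0.908×5.670×10⁻⁸×0.0105×(510.1⁴ − 289.70⁴).
T⁴ − T₀⁴ = 6.77051×10¹⁰ − 7.04359×10⁹ = 6.06615×10¹⁰ K⁴, so P_net = 32.8 W.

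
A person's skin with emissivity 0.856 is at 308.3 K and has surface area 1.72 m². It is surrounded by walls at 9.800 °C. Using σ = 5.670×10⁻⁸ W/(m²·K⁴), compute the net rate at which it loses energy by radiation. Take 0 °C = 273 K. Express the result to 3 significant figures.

Net loss ≈ 220 W

Surroundings: T = 9.800 °C + 273 = 282.800 K.
Area A = 1.72 m².
Net radiated power P_net = εσA(T⁴ − T₀⁴) = 0.856×5.670×10⁻⁸×1.72×(308.3⁴ − 282.800⁴).
T⁴ − T₀⁴ = 9.03429×10⁹ − 6.39613×10⁹ = 2.63816×10⁹ K⁴, so P_net = 220 W.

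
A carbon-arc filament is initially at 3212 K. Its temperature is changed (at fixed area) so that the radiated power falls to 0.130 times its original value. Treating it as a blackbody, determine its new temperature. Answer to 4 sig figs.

P ∝ T⁴, so T₂/T₁ = (P₂/P₁)^(1/4) = (0.130)^(1/4) = 0.600462.
T₂ = 3212 × 0.600462 = 1929 K.

T₂ ≈ 1929 K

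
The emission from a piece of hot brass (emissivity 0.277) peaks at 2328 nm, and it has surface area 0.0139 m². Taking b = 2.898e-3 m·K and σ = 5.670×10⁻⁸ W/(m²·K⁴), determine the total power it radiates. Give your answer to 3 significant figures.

P ≈ 524 W

Wien's law: T = b/λ_max = 2.898×10⁻³/2.328×10⁻⁶ = 1244.85 K.
Area A = 0.0139 m².
Then P = εσAT⁴ = 0.277×5.670×10⁻⁸×0.0139×(1244.85)⁴ = 524 W.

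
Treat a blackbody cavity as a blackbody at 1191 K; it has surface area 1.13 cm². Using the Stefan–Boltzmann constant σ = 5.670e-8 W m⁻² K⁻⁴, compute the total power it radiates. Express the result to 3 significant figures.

P ≈ 12.9 W

Area A = 1.13 cm² = 1.13×10⁻⁴ m².
P = σAT⁴ = 5.670×10⁻⁸ × 1.13×10⁻⁴ × (1191)⁴ = 12.9 W.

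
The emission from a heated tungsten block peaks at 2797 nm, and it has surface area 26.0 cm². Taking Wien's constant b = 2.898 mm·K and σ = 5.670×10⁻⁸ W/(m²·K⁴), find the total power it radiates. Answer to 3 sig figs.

Wien's law: T = b/λ_max = 2.898×10⁻³/2.797×10⁻⁶ = 1036.11 K.
Area A = 26.0 cm² = 2.60×10⁻³ m².
Then P = σAT⁴ = 5.670×10⁻⁸×2.60×10⁻³×(1036.11)⁴ = 170 W.

P ≈ 170 W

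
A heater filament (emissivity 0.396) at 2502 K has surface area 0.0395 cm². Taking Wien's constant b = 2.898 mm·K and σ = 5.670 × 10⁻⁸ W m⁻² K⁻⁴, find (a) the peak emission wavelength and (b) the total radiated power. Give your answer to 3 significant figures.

λ_max ≈ 1.16×10³ nm; P ≈ 3.48 W

(a) λ_max = b/T = 2.898×10⁻³/2502 = 1.158×10⁻⁶ m = 1.16×10³ nm.
Area A = 0.0395 cm² = 3.95×10⁻⁶ m².
(b) P = εσAT⁴ = 0.396×5.670×10⁻⁸×3.95×10⁻⁶×(2502)⁴ = 3.48 W.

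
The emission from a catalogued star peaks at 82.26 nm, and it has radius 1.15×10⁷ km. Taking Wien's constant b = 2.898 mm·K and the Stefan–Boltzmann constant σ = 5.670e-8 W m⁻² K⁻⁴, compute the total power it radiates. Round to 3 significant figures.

Wien's law: T = b/λ_max = 2.898×10⁻³/8.226×10⁻⁸ = 35229.8 K.
Surface area A = 4πR² = 4π(1.15×10¹⁰ m)² = 1.66190×10²¹ m².
Then P = σAT⁴ = 5.670×10⁻⁸×1.66190×10²¹×(35229.8)⁴ = 1.45×10³² W.

P ≈ 1.45×10³² W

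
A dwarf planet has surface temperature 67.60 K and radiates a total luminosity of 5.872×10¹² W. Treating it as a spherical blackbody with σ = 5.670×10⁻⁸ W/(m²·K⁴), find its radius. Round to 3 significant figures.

L = 4πR²σT⁴ ⇒ R = √(L/(4πσT⁴)).
σT⁴ = 1.18405 W/m², so R = √(5.872×10¹²/(4π×1.18405)) = 6.28×10⁵ m.

R ≈ 6.28×10⁵ m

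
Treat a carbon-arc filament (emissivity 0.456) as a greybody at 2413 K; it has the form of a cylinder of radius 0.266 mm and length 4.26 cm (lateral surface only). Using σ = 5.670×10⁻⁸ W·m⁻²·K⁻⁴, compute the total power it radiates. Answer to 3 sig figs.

P ≈ 62.4 W

Lateral area A = 2πrL = 2π×2.66×10⁻⁴×0.0426 = 7.11985×10⁻⁵ m².
P = εσAT⁴ = 0.456 × 5.670×10⁻⁸ × 7.11985×10⁻⁵ × (2413)⁴ = 62.4 W.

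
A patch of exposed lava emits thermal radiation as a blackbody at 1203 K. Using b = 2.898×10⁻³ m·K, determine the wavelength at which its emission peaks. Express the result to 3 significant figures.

λ_max ≈ 2.41×10³ nm

Wien's displacement law: λ_max = b/T = (2.898×10⁻³ m·K)/(1203 K) = 2.409×10⁻⁶ m.
That is 2.41×10³ nm, in the infrared range.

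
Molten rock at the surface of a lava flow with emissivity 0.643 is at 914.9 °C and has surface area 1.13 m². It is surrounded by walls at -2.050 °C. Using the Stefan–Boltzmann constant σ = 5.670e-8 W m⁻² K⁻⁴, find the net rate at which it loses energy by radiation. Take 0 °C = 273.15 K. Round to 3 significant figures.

Net loss ≈ 8.19×10⁴ W

T = 914.9 °C + 273.15 = 1188.05 K.
Surroundings: T = -2.050 °C + 273.15 = 271.100 K.
Area A = 1.13 m².
Net radiated power P_net = εσA(T⁴ − T₀⁴) = 0.643×5.670×10⁻⁸×1.13×(1188.05⁴ − 271.100⁴).
T⁴ − T₀⁴ = 1.99223×10¹² − 5.40155×10⁹ = 1.98683×10¹² K⁴, so P_net = 8.19×10⁴ W.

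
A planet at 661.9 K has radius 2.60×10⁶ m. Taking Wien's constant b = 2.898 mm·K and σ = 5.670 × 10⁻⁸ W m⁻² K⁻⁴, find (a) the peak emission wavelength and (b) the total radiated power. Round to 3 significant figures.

λ_max ≈ 4.38 μm; P ≈ 9.25×10¹⁷ W

(a) λ_max = b/T = 2.898×10⁻³/661.9 = 4.378×10⁻⁶ m = 4.38 μm.
Surface area A = 4πR² = 4π(2.60×10⁶ m)² = 8.49487×10¹³ m².
(b) P = σAT⁴ = 5.670×10⁻⁸×8.49487×10¹³×(661.9)⁴ = 9.25×10¹⁷ W.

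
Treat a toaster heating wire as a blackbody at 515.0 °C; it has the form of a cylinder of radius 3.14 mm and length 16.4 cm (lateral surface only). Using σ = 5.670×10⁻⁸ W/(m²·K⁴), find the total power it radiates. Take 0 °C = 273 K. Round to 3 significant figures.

P ≈ 70.7 W

T = 515.0 °C + 273 = 788.0 K.
Lateral area A = 2πrL = 2π×3.14×10⁻³×0.164 = 3.23559×10⁻³ m².
P = σAT⁴ = 5.670×10⁻⁸ × 3.23559×10⁻³ × (788.0)⁴ = 70.7 W.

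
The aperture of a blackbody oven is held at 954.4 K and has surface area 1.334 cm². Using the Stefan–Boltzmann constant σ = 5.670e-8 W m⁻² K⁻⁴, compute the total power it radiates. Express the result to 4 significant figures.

Area A = 1.334 cm² = 1.334×10⁻⁴ m².
P = σAT⁴ = 5.670×10⁻⁸ × 1.334×10⁻⁴ × (954.4)⁴ = 6.276 W.

P ≈ 6.276 W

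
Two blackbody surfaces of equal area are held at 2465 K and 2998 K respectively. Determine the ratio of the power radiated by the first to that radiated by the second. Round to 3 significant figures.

P₁/P₂ ≈ 0.457

With equal areas, P₁/P₂ = (T₁/T₂)⁴ = (2465/2998)⁴ = 0.457.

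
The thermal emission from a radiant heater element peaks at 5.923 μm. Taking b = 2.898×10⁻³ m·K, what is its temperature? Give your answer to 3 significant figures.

Wien's law gives T = b/λ_max = (2.898×10⁻³ m·K)/(5.923×10⁻⁶ m) = 489 K.

T ≈ 489 K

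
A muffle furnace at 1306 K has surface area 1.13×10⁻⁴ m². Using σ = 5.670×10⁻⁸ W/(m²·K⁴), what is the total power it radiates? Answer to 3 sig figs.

Area A = 1.13×10⁻⁴ m².
P = σAT⁴ = 5.670×10⁻⁸ × 1.13×10⁻⁴ × (1306)⁴ = 18.6 W.

P ≈ 18.6 W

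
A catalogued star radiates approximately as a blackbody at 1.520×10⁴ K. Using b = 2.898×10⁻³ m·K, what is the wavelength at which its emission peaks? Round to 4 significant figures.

Wien's displacement law: λ_max = b/T = (2.898×10⁻³ m·K)/(1.520×10⁴ K) = 1.9066×10⁻⁷ m.
That is 190.7 nm, in the ultraviolet range.

λ_max ≈ 190.7 nm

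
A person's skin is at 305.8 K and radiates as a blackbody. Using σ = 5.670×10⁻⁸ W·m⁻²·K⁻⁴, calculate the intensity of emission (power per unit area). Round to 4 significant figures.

Stefan–Boltzmann: I = σT⁴ = 5.670×10⁻⁸ × (305.8)⁴ = 495.8 W/m².

I ≈ 495.8 W/m²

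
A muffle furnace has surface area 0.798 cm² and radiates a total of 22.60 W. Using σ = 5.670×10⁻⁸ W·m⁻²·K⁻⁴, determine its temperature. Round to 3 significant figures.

T ≈ 1.49×10³ K

Area A = 0.798 cm² = 7.98×10⁻⁵ m².
P = σAT⁴ ⇒ T = (P/(σA))^(1/4) = (22.60/(5.670×10⁻⁸×7.98×10⁻⁵))^(1/4) = 1.49×10³ K.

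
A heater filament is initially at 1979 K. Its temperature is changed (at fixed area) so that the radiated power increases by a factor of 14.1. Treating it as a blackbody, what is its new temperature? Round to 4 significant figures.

T₂ ≈ 3835 K

P ∝ T⁴, so T₂/T₁ = (P₂/P₁)^(1/4) = (14.1)^(1/4) = 1.93778.
T₂ = 1979 × 1.93778 = 3835 K.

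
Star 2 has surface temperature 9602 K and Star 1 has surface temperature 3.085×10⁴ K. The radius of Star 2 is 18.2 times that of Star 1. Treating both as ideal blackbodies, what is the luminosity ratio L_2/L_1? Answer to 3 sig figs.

L_2/L_1 ≈ 3.11

L ∝ R²T⁴, so L_2/L_1 = (R_2/R_1)²(T_2/T_1)⁴ = (18.2)² × (9602/3.085×10⁴)⁴ = 331.24 × 9.38482×10⁻³ = 3.11.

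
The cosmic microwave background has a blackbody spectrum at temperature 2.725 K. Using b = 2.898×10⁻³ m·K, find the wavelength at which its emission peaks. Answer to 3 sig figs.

λ_max ≈ 1.06×10⁻³ m

Wien's displacement law: λ_max = b/T = (2.898×10⁻³ m·K)/(2.725 K) = 1.063×10⁻³ m.
That is 1.06×10⁻³ m, in the microwave range.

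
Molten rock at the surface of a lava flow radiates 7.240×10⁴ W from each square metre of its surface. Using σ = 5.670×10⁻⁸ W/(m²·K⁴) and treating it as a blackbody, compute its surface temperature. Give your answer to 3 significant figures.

I = σT⁴, so T = (I/σ)^(1/4) = (7.240×10⁴/(5.670×10⁻⁸))^(1/4) = 1.06×10³ K.

T ≈ 1.06×10³ K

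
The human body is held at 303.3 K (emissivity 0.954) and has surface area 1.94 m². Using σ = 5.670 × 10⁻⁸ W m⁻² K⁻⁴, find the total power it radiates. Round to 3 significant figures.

P ≈ 888 W

Area A = 1.94 m².
P = εσAT⁴ = 0.954 × 5.670×10⁻⁸ × 1.94 × (303.3)⁴ = 888 W.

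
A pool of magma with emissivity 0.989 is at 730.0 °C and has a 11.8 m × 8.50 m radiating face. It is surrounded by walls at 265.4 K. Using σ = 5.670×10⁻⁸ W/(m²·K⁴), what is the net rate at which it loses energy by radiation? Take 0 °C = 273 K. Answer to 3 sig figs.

Net loss ≈ 5.66×10⁶ W

T = 730.0 °C + 273 = 1003.0 K.
Area A = 11.8 × 8.50 = 100.3 m².
Net radiated power P_net = εσA(T⁴ − T₀⁴) = 0.989×5.670×10⁻⁸×100.3×(1003.0⁴ − 265.4⁴).
T⁴ − T₀⁴ = 1.01205×10¹² − 4.96139×10⁹ = 1.00709×10¹² K⁴, so P_net = 5.66×10⁶ W.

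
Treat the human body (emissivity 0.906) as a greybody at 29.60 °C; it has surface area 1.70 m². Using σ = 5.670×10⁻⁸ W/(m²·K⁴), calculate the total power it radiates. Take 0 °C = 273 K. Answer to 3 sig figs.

P ≈ 732 W

T = 29.60 °C + 273 = 302.60 K.
Area A = 1.70 m².
P = εσAT⁴ = 0.906 × 5.670×10⁻⁸ × 1.70 × (302.60)⁴ = 732 W.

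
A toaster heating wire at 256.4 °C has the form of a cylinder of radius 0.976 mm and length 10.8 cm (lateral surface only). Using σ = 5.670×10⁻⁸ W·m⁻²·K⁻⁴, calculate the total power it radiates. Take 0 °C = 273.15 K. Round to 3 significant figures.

P ≈ 2.95 W

T = 256.4 °C + 273.15 = 529.55 K.
Lateral area A = 2πrL = 2π×9.76×10⁻⁴×0.108 = 6.62298×10⁻⁴ m².
P = σAT⁴ = 5.670×10⁻⁸ × 6.62298×10⁻⁴ × (529.55)⁴ = 2.95 W.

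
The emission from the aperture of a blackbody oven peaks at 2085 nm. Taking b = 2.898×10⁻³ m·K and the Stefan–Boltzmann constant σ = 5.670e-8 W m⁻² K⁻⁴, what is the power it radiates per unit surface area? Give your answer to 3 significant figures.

I ≈ 2.12×10⁵ W/m²

Wien's law: T = b/λ_max = 2.898×10⁻³/2.085×10⁻⁶ = 1389.93 K.
Then I = σT⁴ = 5.670×10⁻⁸×(1389.93)⁴ = 2.12×10⁵ W/m².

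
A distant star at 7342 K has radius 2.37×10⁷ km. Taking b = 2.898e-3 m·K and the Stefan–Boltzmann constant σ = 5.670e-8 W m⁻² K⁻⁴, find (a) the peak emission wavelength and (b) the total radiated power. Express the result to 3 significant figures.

λ_max ≈ 0.395 μm; P ≈ 1.16×10³⁰ W

(a) λ_max = b/T = 2.898×10⁻³/7342 = 3.947×10⁻⁷ m = 0.395 μm.
Surface area A = 4πR² = 4π(2.37×10¹⁰ m)² = 7.05840×10²¹ m².
(b) P = σAT⁴ = 5.670×10⁻⁸×7.05840×10²¹×(7342)⁴ = 1.16×10³⁰ W.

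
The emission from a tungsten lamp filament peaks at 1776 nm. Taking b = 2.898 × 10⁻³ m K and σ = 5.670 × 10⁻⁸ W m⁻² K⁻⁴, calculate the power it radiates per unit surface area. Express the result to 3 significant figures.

Wien's law: T = b/λ_max = 2.898×10⁻³/1.776×10⁻⁶ = 1631.76 K.
Then I = σT⁴ = 5.670×10⁻⁸×(1631.76)⁴ = 4.02×10⁵ W/m².

I ≈ 4.02×10⁵ W/m²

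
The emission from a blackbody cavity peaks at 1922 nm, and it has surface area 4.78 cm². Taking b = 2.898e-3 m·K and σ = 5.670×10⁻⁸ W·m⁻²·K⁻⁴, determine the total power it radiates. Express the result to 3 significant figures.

P ≈ 140 W

Wien's law: T = b/λ_max = 2.898×10⁻³/1.922×10⁻⁶ = 1507.80 K.
Area A = 4.78 cm² = 4.78×10⁻⁴ m².
Then P = σAT⁴ = 5.670×10⁻⁸×4.78×10⁻⁴×(1507.80)⁴ = 140 W.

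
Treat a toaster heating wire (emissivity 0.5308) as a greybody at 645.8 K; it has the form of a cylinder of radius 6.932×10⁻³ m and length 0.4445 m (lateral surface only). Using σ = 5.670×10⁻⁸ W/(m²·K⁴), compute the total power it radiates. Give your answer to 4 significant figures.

P ≈ 101.3 W

Lateral area A = 2πrL = 2π×6.932×10⁻³×0.4445 = 0.0193602 m².
P = εσAT⁴ = 0.5308 × 5.670×10⁻⁸ × 0.0193602 × (645.8)⁴ = 101.3 W.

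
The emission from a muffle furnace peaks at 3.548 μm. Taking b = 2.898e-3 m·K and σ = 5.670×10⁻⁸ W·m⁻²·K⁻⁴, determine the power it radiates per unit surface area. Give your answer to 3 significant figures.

Wien's law: T = b/λ_max = 2.898×10⁻³/3.548×10⁻⁶ = 816.798 K.
Then I = σT⁴ = 5.670×10⁻⁸×(816.798)⁴ = 2.52×10⁴ W/m².

I ≈ 2.52×10⁴ W/m²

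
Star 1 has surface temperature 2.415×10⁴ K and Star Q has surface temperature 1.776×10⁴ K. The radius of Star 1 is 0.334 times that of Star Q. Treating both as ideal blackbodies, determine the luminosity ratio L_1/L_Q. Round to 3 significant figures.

L ∝ R²T⁴, so L_1/L_Q = (R_1/R_Q)²(T_1/T_Q)⁴ = (0.334)² × (2.415×10⁴/1.776×10⁴)⁴ = 0.111556 × 3.41898 = 0.381.

L_1/L_Q ≈ 0.381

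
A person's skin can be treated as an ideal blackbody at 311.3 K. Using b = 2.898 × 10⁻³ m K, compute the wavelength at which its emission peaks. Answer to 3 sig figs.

λ_max ≈ 9.31 μm

Wien's displacement law: λ_max = b/T = (2.898×10⁻³ m·K)/(311.3 K) = 9.309×10⁻⁶ m.
That is 9.31 μm, in the infrared range.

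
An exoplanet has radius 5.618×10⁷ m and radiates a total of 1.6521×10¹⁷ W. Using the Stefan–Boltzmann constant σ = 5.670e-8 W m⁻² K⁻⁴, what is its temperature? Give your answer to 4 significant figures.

Surface area A = 4πR² = 4π(5.618×10⁷ m)² = 3.96619×10¹⁶ m².
P = σAT⁴ ⇒ T = (P/(σA))^(1/4) = (1.6521×10¹⁷/(5.670×10⁻⁸×3.96619×10¹⁶))^(1/4) = 92.58 K.

T ≈ 92.58 K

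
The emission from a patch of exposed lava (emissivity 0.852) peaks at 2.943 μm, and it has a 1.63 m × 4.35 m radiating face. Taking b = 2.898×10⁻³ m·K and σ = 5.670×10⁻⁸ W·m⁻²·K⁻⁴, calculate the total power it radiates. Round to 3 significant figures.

Wien's law: T = b/λ_max = 2.898×10⁻³/2.943×10⁻⁶ = 984.709 K.
Area A = 1.63 × 4.35 = 7.0905 m².
Then P = εσAT⁴ = 0.852×5.670×10⁻⁸×7.0905×(984.709)⁴ = 3.22×10⁵ W.

P ≈ 3.22×10⁵ W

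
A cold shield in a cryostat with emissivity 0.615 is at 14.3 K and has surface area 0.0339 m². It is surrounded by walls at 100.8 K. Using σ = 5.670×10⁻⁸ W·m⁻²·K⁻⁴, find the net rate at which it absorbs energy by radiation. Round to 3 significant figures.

Area A = 0.0339 m².
Net radiated power P_net = εσA(T⁴ − T₀⁴) = 0.615×5.670×10⁻⁸×0.0339×(14.3⁴ − 100.8⁴).
T⁴ − T₀⁴ = 41816.2 − 1.03239×10⁸ = -1.03197×10⁸ K⁴, so P_net = -0.122 W — negative, meaning a net gain of 0.122 W.

Net gain ≈ 0.122 W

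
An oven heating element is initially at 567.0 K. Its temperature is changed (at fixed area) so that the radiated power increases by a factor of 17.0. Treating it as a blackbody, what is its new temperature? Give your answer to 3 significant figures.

P ∝ T⁴, so T₂/T₁ = (P₂/P₁)^(1/4) = (17.0)^(1/4) = 2.03054.
T₂ = 567.0 × 2.03054 = 1.15×10³ K.

T₂ ≈ 1.15×10³ K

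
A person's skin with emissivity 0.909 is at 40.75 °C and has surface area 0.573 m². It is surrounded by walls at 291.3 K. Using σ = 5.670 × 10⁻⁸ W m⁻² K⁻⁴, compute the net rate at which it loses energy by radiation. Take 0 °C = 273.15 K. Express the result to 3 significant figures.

T = 40.75 °C + 273.15 = 313.90 K.
Area A = 0.573 m².
Net radiated power P_net = εσA(T⁴ − T₀⁴) = 0.909×5.670×10⁻⁸×0.573×(313.90⁴ − 291.3⁴).
T⁴ − T₀⁴ = 9.70879×10⁹ − 7.20049×10⁹ = 2.50830×10⁹ K⁴, so P_net = 74.1 W.

Net loss ≈ 74.1 W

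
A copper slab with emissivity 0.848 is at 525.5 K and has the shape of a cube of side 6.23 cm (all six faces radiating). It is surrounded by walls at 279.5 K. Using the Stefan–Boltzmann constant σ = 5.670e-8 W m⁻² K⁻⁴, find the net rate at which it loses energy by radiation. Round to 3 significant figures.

Area A = 6s² = 6×(0.0623 m)² = 0.0232877 m².
Net radiated power P_net = εσA(T⁴ − T₀⁴) = 0.848×5.670×10⁻⁸×0.0232877×(525.5⁴ − 279.5⁴).
T⁴ − T₀⁴ = 7.62590×10¹⁰ − 6.10277×10⁹ = 7.01562×10¹⁰ K⁴, so P_net = 78.6 W.

Net loss ≈ 78.6 W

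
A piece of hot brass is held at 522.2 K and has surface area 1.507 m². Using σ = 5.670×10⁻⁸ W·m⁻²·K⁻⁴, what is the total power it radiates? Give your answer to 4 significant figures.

Area A = 1.507 m².
P = σAT⁴ = 5.670×10⁻⁸ × 1.507 × (522.2)⁴ = 6354 W.

P ≈ 6354 W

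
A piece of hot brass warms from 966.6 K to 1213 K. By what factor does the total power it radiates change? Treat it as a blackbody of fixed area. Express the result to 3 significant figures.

P ∝ T⁴, so P₂/P₁ = (T₂/T₁)⁴ = (1213/966.6)⁴ = (1.25491)⁴ = 2.48.

P₂/P₁ ≈ 2.48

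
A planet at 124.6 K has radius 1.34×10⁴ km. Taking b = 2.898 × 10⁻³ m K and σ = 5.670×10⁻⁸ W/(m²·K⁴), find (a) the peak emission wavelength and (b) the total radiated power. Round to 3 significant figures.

(a) λ_max = b/T = 2.898×10⁻³/124.6 = 2.326×10⁻⁵ m = 23.3 μm.
Surface area A = 4πR² = 4π(1.34×10⁷ m)² = 2.25642×10¹⁵ m².
(b) P = σAT⁴ = 5.670×10⁻⁸×2.25642×10¹⁵×(124.6)⁴ = 3.08×10¹⁶ W.

λ_max ≈ 23.3 μm; P ≈ 3.08×10¹⁶ W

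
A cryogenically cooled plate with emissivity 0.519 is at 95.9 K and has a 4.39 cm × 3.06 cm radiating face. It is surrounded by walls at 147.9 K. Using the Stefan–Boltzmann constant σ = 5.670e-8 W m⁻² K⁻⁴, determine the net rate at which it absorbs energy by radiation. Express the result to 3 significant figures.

Area A = 0.0439 × 0.0306 = 1.34334×10⁻³ m².
Net radiated power P_net = εσA(T⁴ − T₀⁴) = 0.519×5.670×10⁻⁸×1.34334×10⁻³×(95.9⁴ − 147.9⁴).
T⁴ − T₀⁴ = 8.45813×10⁷ − 4.78490×10⁸ = -3.93909×10⁸ K⁴, so P_net = -0.0156 W — negative, meaning a net gain of 0.0156 W.

Net gain ≈ 0.0156 W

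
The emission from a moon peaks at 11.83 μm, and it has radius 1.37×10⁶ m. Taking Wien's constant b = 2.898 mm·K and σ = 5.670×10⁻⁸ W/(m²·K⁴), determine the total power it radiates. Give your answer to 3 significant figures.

P ≈ 4.82×10¹⁵ W

Wien's law: T = b/λ_max = 2.898×10⁻³/1.183×10⁻⁵ = 244.970 K.
Surface area A = 4πR² = 4π(1.37×10⁶ m)² = 2.35858×10¹³ m².
Then P = σAT⁴ = 5.670×10⁻⁸×2.35858×10¹³×(244.970)⁴ = 4.82×10¹⁵ W.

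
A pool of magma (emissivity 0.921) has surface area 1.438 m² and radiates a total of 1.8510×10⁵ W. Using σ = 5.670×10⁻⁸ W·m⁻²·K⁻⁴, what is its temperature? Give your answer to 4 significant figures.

T ≈ 1253 K

Area A = 1.438 m².
P = εσAT⁴ ⇒ T = (P/(εσA))^(1/4) = (1.8510×10⁵/(0.921×5.670×10⁻⁸×1.438))^(1/4) = 1253 K.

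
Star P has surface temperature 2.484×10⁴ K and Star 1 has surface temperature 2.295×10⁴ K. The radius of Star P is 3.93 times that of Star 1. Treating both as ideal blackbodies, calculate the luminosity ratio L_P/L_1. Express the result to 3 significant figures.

L ∝ R²T⁴, so L_P/L_1 = (R_P/R_1)²(T_P/T_1)⁴ = (3.93)² × (2.484×10⁴/2.295×10⁴)⁴ = 15.4449 × 1.37238 = 21.2.

L_P/L_1 ≈ 21.2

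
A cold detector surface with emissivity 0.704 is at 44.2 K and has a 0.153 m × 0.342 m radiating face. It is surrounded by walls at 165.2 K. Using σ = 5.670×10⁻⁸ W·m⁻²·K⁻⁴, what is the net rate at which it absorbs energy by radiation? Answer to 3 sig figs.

Area A = 0.153 × 0.342 = 0.052326 m².
Net radiated power P_net = εσA(T⁴ − T₀⁴) = 0.704×5.670×10⁻⁸×0.052326×(44.2⁴ − 165.2⁴).
T⁴ − T₀⁴ = 3.81671×10⁶ − 7.44801×10⁸ = -7.40984×10⁸ K⁴, so P_net = -1.55 W — negative, meaning a net gain of 1.55 W.

Net gain ≈ 1.55 W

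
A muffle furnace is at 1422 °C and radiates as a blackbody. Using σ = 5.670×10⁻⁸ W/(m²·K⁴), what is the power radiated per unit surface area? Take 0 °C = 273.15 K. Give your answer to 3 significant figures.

I ≈ 4.68×10⁵ W/m²

T = 1422 °C + 273.15 = 1695.15 K.
Stefan–Boltzmann: I = σT⁴ = 5.670×10⁻⁸ × (1695.15)⁴ = 4.68×10⁵ W/m².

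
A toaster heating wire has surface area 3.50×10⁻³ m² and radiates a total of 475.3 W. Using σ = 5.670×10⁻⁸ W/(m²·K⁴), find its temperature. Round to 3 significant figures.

T ≈ 1.24×10³ K

Area A = 3.50×10⁻³ m².
P = σAT⁴ ⇒ T = (P/(σA))^(1/4) = (475.3/(5.670×10⁻⁸×3.50×10⁻³))^(1/4) = 1.24×10³ K.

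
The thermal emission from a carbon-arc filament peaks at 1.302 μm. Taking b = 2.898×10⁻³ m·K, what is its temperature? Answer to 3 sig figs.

T ≈ 2.23×10³ K

Wien's law gives T = b/λ_max = (2.898×10⁻³ m·K)/(1.302×10⁻⁶ m) = 2.23×10³ K.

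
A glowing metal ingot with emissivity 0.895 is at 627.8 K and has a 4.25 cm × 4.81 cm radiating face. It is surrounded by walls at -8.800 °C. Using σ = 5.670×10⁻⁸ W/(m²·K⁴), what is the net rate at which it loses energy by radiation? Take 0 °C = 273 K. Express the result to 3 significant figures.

Net loss ≈ 15.6 W

Surroundings: T = -8.800 °C + 273 = 264.200 K.
Area A = 0.0425 × 0.0481 = 2.04425×10⁻³ m².
Net radiated power P_net = εσA(T⁴ − T₀⁴) = 0.895×5.670×10⁻⁸×2.04425×10⁻³×(627.8⁴ − 264.200⁴).
T⁴ − T₀⁴ = 1.55341×10¹¹ − 4.87227×10⁹ = 1.50469×10¹¹ K⁴, so P_net = 15.6 W.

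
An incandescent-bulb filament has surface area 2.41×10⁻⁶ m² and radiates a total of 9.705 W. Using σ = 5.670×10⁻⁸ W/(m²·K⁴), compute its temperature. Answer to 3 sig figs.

Area A = 2.41×10⁻⁶ m².
P = σAT⁴ ⇒ T = (P/(σA))^(1/4) = (9.705/(5.670×10⁻⁸×2.41×10⁻⁶))^(1/4) = 2.90×10³ K.

T ≈ 2.90×10³ K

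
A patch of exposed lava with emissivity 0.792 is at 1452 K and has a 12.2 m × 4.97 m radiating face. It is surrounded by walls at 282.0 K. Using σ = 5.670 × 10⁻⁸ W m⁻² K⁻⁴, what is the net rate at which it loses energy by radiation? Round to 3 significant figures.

Area A = 12.2 × 4.97 = 60.634 m².
Net radiated power P_net = εσA(T⁴ − T₀⁴) = 0.792×5.670×10⁻⁸×60.634×(1452⁴ − 282.0⁴).
T⁴ − T₀⁴ = 4.44495×10¹² − 6.32407×10⁹ = 4.43863×10¹² K⁴, so P_net = 1.21×10⁷ W.

Net loss ≈ 1.21×10⁷ W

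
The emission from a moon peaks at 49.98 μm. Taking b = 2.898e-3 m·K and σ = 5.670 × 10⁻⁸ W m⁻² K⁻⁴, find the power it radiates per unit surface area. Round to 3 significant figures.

I ≈ 0.641 W/m²

Wien's law: T = b/λ_max = 2.898×10⁻³/4.998×10⁻⁵ = 57.9832 K.
Then I = σT⁴ = 5.670×10⁻⁸×(57.9832)⁴ = 0.641 W/m².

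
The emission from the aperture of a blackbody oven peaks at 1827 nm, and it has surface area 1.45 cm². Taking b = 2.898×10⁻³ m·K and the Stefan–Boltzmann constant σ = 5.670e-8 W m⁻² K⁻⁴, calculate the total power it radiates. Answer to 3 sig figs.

P ≈ 52.0 W

Wien's law: T = b/λ_max = 2.898×10⁻³/1.827×10⁻⁶ = 1586.21 K.
Area A = 1.45 cm² = 1.45×10⁻⁴ m².
Then P = σAT⁴ = 5.670×10⁻⁸×1.45×10⁻⁴×(1586.21)⁴ = 52.0 W.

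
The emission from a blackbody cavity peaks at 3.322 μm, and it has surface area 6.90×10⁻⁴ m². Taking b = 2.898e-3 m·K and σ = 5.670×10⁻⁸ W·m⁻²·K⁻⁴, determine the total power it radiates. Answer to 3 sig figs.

Wien's law: T = b/λ_max = 2.898×10⁻³/3.322×10⁻⁶ = 872.366 K.
Area A = 6.90×10⁻⁴ m².
Then P = σAT⁴ = 5.670×10⁻⁸×6.90×10⁻⁴×(872.366)⁴ = 22.7 W.

P ≈ 22.7 W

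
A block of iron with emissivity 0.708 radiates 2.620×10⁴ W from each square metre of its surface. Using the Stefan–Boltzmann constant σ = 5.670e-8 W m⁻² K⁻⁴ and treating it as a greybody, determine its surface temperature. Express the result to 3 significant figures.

T ≈ 899 K

I = εσT⁴, so T = (I/εσ)^(1/4) = (2.620×10⁴/(0.708×5.670×10⁻⁸))^(1/4) = 899 K.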